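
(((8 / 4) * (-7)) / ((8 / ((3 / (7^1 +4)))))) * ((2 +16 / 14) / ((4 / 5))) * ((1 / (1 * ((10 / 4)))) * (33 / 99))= -1 / 4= -0.25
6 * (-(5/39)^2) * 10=-500/507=-0.99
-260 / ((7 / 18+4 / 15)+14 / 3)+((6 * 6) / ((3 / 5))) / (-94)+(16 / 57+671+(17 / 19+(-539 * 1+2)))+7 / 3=112949204 / 1283241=88.02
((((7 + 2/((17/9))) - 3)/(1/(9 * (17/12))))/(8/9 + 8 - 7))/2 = 1161/68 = 17.07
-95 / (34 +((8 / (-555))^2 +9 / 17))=-497460375 / 180811763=-2.75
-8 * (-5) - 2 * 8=24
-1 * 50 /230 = -5 /23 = -0.22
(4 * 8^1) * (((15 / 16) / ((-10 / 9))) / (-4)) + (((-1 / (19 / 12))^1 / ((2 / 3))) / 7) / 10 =17919 / 2660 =6.74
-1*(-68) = 68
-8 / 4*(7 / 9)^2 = -98 / 81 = -1.21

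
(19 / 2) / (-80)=-19 / 160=-0.12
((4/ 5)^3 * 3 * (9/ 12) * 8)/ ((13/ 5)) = 1152/ 325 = 3.54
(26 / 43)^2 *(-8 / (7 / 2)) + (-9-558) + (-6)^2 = -6883549 / 12943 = -531.84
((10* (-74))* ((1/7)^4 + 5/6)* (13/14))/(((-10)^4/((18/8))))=-17331873/134456000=-0.13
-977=-977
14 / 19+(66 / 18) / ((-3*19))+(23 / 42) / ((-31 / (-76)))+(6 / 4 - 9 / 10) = 485186 / 185535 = 2.62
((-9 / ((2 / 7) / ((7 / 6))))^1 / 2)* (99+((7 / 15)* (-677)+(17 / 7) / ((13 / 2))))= 517307 / 130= 3979.28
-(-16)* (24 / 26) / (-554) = -96 / 3601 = -0.03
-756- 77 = -833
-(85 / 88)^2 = -7225 / 7744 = -0.93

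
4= 4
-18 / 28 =-9 / 14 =-0.64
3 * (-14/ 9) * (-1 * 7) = 98/ 3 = 32.67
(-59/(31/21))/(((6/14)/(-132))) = 381612/31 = 12310.06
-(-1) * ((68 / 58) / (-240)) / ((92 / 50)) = -0.00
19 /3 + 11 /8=185 /24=7.71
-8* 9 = -72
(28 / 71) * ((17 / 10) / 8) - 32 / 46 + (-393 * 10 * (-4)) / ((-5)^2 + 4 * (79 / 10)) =2561420811 / 9242780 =277.13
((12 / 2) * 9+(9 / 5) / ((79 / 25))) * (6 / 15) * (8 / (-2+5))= 58.21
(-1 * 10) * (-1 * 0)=0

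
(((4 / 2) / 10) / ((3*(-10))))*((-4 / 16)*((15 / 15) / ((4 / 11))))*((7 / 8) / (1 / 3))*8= 77 / 800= 0.10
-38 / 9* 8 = -304 / 9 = -33.78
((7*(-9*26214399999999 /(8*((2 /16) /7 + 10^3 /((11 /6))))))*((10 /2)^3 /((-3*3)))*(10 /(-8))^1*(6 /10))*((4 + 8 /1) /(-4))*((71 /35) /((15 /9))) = 19347406847999261955 /1344044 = 14394920737713.39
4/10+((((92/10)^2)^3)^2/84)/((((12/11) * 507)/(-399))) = -1172520065462280098534/371337890625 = -3157555679.25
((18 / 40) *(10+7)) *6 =459 / 10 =45.90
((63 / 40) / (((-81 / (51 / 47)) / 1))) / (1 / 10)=-119 / 564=-0.21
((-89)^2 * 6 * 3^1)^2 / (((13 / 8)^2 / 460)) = 598470630312960 / 169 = 3541246333212.78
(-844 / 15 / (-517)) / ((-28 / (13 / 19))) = -2743 / 1031415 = -0.00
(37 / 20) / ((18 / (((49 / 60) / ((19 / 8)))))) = 1813 / 51300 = 0.04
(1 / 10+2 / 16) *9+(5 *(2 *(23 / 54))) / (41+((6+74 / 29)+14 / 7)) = 29591 / 14040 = 2.11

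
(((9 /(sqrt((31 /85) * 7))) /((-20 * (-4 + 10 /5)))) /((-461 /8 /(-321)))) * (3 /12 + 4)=49113 * sqrt(18445) /2000740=3.33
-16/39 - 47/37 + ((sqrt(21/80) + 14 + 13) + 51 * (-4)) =-257836/1443 + sqrt(105)/20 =-178.17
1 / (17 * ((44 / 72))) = 18 / 187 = 0.10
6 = 6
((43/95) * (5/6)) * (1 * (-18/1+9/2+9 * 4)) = 645/76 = 8.49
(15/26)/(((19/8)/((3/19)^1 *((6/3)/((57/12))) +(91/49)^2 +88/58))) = 154900860/126706307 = 1.22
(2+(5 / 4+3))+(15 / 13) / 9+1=1151 / 156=7.38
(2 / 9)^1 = 2 / 9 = 0.22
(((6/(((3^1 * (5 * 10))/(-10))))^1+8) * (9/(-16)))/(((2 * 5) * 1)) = -171/400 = -0.43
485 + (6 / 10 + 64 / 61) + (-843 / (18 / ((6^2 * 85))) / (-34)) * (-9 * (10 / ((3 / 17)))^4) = -357908364804716 / 915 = -391156682846.68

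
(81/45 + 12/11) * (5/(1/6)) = 954/11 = 86.73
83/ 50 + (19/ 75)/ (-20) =2471/ 1500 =1.65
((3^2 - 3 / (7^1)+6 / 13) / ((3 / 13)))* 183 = 50142 / 7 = 7163.14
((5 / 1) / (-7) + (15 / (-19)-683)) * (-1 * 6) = 546234 / 133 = 4107.02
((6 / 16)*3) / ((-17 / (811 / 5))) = -7299 / 680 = -10.73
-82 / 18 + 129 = 1120 / 9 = 124.44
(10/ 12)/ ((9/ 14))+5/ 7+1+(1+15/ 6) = 2461/ 378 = 6.51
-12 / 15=-4 / 5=-0.80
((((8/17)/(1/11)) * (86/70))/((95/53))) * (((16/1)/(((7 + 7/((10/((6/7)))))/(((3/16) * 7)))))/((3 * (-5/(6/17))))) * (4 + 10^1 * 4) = -26472864/2608225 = -10.15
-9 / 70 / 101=-9 / 7070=-0.00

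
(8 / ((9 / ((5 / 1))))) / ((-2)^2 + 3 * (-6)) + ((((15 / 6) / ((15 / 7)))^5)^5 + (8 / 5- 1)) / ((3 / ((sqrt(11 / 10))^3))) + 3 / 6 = 23 / 126 + 74696973586505749689793 * sqrt(110) / 42645432044894552064000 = 18.55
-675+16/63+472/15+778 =42437/315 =134.72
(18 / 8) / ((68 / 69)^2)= 42849 / 18496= 2.32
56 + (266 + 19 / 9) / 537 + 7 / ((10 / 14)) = 1602122 / 24165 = 66.30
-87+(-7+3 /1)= -91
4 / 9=0.44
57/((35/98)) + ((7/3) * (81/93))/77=272163/1705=159.63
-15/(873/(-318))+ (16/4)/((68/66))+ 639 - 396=416119/1649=252.35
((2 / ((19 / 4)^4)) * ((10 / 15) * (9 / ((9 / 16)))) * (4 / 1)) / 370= 0.00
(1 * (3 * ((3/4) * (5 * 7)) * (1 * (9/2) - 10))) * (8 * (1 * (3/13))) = -10395/13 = -799.62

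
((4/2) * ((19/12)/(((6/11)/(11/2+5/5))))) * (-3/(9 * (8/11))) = -29887/1728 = -17.30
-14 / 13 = -1.08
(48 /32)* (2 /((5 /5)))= 3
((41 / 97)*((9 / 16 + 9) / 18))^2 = 485809 / 9634816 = 0.05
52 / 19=2.74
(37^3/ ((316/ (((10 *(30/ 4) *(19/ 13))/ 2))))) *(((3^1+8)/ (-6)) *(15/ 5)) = -793985775/ 16432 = -48319.48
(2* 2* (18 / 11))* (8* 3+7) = 2232 / 11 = 202.91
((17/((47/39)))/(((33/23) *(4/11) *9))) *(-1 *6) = -18.02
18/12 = 3/2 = 1.50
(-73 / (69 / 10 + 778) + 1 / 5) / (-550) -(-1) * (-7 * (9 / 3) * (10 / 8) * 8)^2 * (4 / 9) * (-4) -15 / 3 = -1692352327949 / 21584750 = -78405.00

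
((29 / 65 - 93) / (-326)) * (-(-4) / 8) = 1504 / 10595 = 0.14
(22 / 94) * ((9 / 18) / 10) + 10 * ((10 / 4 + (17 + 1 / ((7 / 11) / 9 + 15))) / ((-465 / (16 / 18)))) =-35443823 / 97822980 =-0.36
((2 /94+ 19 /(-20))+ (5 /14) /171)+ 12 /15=-142487 /1125180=-0.13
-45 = -45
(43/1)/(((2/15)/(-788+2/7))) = -1778265/7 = -254037.86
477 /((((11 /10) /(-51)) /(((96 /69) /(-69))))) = 2594880 /5819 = 445.93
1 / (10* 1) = 1 / 10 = 0.10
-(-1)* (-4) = -4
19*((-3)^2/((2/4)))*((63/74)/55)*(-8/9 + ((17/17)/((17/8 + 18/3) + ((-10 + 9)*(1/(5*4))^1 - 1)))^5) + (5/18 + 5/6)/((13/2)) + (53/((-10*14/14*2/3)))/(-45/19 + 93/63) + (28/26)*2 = 4018692567817419925393/615449526973579481040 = 6.53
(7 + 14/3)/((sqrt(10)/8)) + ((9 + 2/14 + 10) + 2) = 148/7 + 28*sqrt(10)/3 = 50.66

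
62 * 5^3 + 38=7788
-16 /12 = -4 /3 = -1.33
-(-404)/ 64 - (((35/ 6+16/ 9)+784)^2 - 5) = -626636.84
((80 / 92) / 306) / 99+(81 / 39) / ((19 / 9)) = 84659053 / 86050107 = 0.98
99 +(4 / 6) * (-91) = 115 / 3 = 38.33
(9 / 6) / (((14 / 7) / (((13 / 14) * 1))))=39 / 56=0.70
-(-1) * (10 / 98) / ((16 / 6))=0.04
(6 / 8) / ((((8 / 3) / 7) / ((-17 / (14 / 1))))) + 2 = -25 / 64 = -0.39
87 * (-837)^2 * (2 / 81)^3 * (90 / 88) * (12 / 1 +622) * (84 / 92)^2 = 8657783540 / 17457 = 495949.11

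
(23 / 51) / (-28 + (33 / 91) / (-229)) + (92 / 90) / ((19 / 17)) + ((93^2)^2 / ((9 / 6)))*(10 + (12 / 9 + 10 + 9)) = 1512727398.90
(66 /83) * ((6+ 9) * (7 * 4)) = 27720 /83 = 333.98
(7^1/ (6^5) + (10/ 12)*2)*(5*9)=64835/ 864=75.04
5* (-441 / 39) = -735 / 13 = -56.54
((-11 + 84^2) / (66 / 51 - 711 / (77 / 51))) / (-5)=1844381 / 614743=3.00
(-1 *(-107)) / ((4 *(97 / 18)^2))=8667 / 9409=0.92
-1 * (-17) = 17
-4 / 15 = -0.27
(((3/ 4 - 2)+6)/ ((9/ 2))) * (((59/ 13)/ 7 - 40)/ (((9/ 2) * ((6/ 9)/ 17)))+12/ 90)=-1926619/ 8190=-235.24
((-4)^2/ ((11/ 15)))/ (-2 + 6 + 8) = 20/ 11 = 1.82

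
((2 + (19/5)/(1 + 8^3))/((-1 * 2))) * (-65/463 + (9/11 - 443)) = 610494437/1375110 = 443.96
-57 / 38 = -3 / 2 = -1.50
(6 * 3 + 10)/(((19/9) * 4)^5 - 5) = 236196/362175733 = 0.00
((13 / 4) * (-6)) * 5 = -195 / 2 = -97.50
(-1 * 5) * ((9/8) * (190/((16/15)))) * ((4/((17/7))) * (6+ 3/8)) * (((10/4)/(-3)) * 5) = 11221875/256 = 43835.45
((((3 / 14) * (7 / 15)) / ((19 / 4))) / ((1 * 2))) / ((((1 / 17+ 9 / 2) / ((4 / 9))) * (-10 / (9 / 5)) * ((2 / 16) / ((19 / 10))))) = -0.00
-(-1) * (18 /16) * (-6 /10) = -27 /40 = -0.68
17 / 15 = 1.13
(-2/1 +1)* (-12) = 12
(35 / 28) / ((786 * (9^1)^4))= 0.00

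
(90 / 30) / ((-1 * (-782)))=3 / 782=0.00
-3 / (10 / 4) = -6 / 5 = -1.20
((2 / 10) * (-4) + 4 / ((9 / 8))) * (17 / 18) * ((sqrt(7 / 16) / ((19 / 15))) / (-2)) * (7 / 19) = -3689 * sqrt(7) / 38988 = -0.25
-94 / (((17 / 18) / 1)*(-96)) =141 / 136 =1.04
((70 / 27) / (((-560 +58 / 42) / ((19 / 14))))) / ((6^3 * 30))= -133 / 136830384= -0.00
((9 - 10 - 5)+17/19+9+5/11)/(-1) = -909/209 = -4.35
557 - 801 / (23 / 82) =-52871 / 23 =-2298.74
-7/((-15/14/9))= 294/5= 58.80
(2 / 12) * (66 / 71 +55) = 3971 / 426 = 9.32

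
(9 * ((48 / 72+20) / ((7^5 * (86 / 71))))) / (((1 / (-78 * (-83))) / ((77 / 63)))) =52247338 / 722701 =72.29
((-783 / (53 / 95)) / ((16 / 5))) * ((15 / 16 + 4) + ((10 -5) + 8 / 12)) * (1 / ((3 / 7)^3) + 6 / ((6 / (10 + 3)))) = -2432981825 / 20352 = -119545.10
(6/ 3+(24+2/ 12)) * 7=183.17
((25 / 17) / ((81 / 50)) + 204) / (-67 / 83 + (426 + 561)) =0.21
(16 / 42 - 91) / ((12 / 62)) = -58993 / 126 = -468.20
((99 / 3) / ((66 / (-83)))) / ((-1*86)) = 83 / 172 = 0.48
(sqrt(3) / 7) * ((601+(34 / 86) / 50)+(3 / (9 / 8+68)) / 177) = 42159549909 * sqrt(3) / 491036350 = 148.71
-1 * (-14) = 14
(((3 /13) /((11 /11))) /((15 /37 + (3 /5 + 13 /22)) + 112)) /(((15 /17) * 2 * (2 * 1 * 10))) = 6919 /120207620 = 0.00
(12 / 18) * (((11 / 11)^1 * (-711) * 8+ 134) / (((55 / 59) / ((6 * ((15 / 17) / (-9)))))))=1310744 / 561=2336.44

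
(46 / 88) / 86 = 23 / 3784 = 0.01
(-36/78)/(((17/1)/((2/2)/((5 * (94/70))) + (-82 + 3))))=1308/611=2.14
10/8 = 5/4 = 1.25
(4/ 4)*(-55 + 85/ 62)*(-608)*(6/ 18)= 1010800/ 93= 10868.82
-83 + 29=-54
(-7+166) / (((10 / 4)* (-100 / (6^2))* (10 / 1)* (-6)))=477 / 1250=0.38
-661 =-661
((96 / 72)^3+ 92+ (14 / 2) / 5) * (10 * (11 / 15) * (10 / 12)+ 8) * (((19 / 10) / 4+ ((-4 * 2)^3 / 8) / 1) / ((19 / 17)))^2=340434307411583 / 77976000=4365885.75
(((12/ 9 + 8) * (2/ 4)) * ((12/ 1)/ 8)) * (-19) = -133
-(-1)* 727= 727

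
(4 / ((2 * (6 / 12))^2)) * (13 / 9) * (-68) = -3536 / 9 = -392.89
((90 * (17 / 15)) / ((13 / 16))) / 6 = 272 / 13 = 20.92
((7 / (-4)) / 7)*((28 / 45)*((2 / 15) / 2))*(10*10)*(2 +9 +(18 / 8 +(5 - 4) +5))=-539 / 27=-19.96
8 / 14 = 4 / 7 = 0.57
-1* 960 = -960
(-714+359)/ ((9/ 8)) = -2840/ 9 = -315.56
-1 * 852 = -852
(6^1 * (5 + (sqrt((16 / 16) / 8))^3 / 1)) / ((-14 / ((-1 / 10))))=3 * sqrt(2) / 2240 + 3 / 14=0.22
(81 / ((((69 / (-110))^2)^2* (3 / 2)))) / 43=292820000 / 36099489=8.11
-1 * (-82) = 82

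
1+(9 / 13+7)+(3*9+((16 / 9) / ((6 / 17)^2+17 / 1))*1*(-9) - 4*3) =1464180 / 64337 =22.76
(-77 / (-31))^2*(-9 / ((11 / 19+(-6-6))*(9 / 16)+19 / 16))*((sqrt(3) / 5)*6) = 12166308*sqrt(3) / 956195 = 22.04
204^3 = 8489664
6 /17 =0.35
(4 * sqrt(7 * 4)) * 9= 72 * sqrt(7)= 190.49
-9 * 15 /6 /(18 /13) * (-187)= 12155 /4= 3038.75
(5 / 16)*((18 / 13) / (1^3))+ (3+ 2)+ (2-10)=-267 / 104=-2.57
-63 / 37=-1.70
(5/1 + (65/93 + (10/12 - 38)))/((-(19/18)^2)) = 316062/11191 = 28.24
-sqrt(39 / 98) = -sqrt(78) / 14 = -0.63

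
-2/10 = -1/5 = -0.20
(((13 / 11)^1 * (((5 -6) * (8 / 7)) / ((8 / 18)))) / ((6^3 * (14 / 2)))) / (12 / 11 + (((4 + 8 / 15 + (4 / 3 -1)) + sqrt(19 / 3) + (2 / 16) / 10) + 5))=-7529860 / 38935337329 + 228800 * sqrt(57) / 38935337329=-0.00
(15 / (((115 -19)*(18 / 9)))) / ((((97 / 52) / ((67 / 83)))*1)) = 4355 / 128816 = 0.03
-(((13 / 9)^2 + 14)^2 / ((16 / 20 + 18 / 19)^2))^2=-234785938966302750625 / 32686801651447056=-7182.90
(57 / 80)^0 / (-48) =-1 / 48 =-0.02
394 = 394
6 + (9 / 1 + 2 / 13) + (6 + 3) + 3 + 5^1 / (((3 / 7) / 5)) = 3334 / 39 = 85.49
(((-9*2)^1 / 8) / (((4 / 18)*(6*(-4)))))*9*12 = 729 / 16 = 45.56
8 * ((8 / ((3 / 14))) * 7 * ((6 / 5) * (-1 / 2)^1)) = -6272 / 5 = -1254.40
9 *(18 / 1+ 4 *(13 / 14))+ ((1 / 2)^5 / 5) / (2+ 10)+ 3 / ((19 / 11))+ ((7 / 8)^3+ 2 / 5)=202486033 / 1021440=198.24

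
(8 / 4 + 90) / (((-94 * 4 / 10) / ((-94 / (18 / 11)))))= 1265 / 9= 140.56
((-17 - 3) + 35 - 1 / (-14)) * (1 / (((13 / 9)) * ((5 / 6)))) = 5697 / 455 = 12.52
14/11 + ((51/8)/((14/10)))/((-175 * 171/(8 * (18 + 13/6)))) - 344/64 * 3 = -54847273/3686760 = -14.88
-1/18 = -0.06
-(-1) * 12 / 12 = 1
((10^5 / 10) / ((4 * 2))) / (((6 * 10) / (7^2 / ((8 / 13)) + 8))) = 87625 / 48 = 1825.52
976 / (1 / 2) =1952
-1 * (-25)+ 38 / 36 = 469 / 18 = 26.06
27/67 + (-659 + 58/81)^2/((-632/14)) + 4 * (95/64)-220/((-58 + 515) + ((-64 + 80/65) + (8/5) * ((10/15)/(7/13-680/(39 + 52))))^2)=-9592.96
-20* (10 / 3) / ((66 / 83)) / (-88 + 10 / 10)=8300 / 8613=0.96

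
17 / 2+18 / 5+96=1081 / 10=108.10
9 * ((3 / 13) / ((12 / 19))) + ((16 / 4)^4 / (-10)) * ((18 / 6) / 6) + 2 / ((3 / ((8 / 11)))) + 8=-8809 / 8580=-1.03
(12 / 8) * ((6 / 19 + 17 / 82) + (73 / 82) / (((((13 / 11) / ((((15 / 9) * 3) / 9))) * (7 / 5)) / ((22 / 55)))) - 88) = -111468121 / 850668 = -131.04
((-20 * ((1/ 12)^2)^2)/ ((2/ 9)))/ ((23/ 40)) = -25/ 3312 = -0.01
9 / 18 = 1 / 2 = 0.50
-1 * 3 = -3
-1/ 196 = -0.01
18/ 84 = 3/ 14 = 0.21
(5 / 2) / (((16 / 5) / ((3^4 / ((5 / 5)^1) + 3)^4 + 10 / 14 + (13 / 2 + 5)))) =17425501875 / 448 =38896209.54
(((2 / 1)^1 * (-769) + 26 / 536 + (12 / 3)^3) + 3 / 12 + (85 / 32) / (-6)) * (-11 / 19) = 208597301 / 244416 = 853.45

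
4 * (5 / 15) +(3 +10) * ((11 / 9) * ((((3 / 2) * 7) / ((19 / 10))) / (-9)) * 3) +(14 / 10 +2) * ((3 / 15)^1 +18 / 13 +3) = -686239 / 55575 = -12.35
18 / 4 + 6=21 / 2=10.50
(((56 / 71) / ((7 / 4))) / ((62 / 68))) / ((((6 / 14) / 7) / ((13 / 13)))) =53312 / 6603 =8.07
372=372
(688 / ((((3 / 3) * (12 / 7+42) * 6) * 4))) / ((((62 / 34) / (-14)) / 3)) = -4214 / 279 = -15.10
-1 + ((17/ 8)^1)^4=79425/ 4096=19.39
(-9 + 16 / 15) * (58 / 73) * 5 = -6902 / 219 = -31.52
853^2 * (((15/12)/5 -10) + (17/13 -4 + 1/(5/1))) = -2315979447/260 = -8907613.26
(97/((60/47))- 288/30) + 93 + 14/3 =164.05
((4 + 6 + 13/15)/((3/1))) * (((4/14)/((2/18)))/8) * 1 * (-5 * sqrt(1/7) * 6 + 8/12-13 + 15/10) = -489 * sqrt(7)/98-2119/168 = -25.81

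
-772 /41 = -18.83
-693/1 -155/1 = -848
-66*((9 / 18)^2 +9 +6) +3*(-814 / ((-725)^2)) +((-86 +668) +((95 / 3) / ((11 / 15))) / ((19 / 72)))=-3016615599 / 11563750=-260.87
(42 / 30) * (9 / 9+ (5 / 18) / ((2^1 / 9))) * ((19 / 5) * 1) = 1197 / 100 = 11.97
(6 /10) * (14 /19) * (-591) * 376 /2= -4666536 /95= -49121.43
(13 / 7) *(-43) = -559 / 7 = -79.86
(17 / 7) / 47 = 17 / 329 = 0.05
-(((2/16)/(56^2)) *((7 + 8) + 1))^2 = -1/2458624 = -0.00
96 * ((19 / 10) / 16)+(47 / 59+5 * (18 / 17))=87716 / 5015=17.49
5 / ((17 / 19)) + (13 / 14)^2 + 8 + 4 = 61477 / 3332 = 18.45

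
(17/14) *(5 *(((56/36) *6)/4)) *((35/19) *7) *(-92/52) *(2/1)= -478975/741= -646.39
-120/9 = -40/3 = -13.33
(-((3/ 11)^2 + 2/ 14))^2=33856/ 717409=0.05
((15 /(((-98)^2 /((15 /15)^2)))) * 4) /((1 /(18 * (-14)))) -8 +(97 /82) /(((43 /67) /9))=8483029 /1209418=7.01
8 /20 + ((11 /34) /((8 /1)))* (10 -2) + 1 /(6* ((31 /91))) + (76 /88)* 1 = 361109 /173910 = 2.08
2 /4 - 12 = -23 /2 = -11.50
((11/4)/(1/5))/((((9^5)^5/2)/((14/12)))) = 385/8614775852302231065242988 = 0.00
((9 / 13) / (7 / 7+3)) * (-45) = -405 / 52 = -7.79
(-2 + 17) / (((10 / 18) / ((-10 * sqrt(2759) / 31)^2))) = 240300 / 31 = 7751.61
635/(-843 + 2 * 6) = -635/831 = -0.76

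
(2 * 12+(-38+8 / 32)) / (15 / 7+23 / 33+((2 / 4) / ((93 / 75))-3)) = -393855 / 6962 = -56.57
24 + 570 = 594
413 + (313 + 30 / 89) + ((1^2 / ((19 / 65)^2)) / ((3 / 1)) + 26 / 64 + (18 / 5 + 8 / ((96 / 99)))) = 11450691227 / 15421920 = 742.49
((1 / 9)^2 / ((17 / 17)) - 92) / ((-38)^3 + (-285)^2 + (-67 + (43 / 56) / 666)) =-30876944 / 8823264291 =-0.00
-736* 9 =-6624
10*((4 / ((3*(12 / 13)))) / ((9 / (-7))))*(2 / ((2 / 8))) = -7280 / 81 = -89.88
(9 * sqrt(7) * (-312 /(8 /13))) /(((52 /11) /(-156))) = 398394.59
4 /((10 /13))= 26 /5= 5.20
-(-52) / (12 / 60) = 260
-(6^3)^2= -46656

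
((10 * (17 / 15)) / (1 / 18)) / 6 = 34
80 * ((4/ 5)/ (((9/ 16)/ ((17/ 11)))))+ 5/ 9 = 5821/ 33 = 176.39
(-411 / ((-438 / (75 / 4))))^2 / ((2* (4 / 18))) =950180625 / 1364224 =696.50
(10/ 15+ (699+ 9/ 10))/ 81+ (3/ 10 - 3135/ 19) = -189602/ 1215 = -156.05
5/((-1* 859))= -5/859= -0.01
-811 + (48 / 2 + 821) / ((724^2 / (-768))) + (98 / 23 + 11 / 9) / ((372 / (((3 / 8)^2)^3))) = -19894356929988083 / 24493260013568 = -812.24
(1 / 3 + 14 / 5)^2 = 2209 / 225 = 9.82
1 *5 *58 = 290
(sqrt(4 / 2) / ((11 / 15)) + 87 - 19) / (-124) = -17 / 31 - 15 * sqrt(2) / 1364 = -0.56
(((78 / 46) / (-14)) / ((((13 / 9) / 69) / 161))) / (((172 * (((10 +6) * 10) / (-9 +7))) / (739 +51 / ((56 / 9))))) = 77953509 / 1541120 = 50.58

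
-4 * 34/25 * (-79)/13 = 10744/325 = 33.06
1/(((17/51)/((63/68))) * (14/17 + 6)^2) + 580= 31221133/53824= 580.06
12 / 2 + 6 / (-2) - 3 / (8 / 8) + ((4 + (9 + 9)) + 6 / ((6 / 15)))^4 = 1874161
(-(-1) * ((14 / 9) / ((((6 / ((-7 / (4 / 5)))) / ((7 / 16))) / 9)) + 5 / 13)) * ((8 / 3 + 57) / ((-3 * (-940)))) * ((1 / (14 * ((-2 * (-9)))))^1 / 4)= -763793 / 4257017856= -0.00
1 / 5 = 0.20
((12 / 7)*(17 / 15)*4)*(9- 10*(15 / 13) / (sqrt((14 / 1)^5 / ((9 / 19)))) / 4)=2448 / 35- 765*sqrt(266) / 593047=69.92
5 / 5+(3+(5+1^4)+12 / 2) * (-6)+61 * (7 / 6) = -107 / 6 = -17.83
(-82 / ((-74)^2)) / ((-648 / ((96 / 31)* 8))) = 656 / 1145853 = 0.00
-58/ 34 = -29/ 17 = -1.71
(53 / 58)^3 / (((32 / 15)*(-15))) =-148877 / 6243584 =-0.02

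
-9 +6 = -3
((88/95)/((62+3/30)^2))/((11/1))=160/7327179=0.00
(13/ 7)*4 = 52/ 7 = 7.43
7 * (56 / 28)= 14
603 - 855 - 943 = -1195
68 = 68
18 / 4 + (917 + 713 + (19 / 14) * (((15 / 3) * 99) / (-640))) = 2927143 / 1792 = 1633.45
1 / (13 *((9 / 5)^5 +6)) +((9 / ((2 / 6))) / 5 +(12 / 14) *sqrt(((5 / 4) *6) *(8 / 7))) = 12 *sqrt(105) / 49 +27323074 / 5056935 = 7.91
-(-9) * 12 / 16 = 6.75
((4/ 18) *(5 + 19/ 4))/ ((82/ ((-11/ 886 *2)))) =-143/ 217956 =-0.00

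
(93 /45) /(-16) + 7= 6.87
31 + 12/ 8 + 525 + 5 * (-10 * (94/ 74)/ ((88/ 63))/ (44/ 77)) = 3112265/ 6512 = 477.93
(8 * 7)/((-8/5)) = -35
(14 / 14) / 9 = 1 / 9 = 0.11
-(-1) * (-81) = -81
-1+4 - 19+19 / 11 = -157 / 11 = -14.27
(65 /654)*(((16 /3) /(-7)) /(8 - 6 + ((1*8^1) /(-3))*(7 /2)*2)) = 52 /11445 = 0.00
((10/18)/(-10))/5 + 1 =89/90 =0.99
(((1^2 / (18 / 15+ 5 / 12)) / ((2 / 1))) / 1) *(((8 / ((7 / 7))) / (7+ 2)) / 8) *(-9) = -30 / 97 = -0.31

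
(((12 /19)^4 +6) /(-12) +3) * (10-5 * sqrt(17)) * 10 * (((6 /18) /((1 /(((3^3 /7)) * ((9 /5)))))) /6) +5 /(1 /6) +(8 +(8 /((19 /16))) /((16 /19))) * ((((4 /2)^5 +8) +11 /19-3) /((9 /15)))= 1029035045 /912247-87500115 * sqrt(17) /1824494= 930.28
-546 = -546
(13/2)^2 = 169/4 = 42.25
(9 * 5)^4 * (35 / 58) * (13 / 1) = 1865784375 / 58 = 32168696.12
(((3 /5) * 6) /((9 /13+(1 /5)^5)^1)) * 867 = 63399375 /14069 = 4506.32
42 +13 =55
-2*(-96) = 192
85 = 85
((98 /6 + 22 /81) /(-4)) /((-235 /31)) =8339 /15228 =0.55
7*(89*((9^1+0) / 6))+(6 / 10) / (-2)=4671 / 5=934.20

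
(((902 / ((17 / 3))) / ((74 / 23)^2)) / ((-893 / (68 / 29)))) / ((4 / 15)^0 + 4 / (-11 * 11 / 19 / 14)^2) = -20958210834 / 10553115161345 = -0.00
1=1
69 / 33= 2.09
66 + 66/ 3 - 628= -540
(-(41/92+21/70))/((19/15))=-1029/1748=-0.59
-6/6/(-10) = 1/10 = 0.10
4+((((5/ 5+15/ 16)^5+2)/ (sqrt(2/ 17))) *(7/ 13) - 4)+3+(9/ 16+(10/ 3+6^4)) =215084121 *sqrt(34)/ 27262976+62539/ 48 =1348.90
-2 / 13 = -0.15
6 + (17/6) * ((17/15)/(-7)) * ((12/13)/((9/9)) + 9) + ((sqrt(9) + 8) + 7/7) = 36713/2730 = 13.45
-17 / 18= -0.94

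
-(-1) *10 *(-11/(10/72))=-792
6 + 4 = 10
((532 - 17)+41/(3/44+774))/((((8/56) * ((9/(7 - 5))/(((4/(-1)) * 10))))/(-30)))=98236258400/102177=961432.20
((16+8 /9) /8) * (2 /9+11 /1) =1919 /81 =23.69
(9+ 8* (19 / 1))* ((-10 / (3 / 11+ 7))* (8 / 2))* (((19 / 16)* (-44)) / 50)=370139 / 400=925.35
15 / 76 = 0.20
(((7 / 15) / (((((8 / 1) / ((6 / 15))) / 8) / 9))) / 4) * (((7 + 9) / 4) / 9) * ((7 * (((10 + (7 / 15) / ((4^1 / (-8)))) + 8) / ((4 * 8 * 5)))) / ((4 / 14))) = 2744 / 5625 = 0.49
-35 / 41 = -0.85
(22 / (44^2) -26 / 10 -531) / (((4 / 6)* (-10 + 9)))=704337 / 880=800.38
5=5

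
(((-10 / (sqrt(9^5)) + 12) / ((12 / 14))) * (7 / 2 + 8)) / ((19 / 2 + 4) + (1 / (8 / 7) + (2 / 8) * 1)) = 935732 / 85293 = 10.97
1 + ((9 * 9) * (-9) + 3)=-725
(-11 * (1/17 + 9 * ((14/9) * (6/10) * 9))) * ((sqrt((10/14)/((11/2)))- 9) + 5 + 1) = 212223/85- 6431 * sqrt(770)/595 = 2196.82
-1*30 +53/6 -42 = -379/6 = -63.17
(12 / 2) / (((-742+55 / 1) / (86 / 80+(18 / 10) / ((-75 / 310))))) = 1273 / 22900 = 0.06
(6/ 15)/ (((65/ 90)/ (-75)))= -540/ 13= -41.54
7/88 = 0.08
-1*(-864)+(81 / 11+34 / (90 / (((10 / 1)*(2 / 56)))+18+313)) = 508039 / 583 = 871.42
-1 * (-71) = 71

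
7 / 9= 0.78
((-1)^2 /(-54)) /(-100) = 1 /5400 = 0.00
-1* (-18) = 18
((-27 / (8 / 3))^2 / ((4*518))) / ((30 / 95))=41553 / 265216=0.16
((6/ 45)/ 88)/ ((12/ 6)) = 0.00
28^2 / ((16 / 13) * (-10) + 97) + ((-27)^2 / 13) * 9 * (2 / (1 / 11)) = 159053038 / 14313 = 11112.49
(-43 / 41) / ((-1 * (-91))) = -43 / 3731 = -0.01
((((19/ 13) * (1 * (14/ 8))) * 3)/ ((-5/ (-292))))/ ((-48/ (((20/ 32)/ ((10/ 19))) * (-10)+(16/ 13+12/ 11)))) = 106109661/ 1189760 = 89.19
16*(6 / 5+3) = 336 / 5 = 67.20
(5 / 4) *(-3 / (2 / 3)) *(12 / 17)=-135 / 34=-3.97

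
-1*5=-5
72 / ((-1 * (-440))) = 9 / 55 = 0.16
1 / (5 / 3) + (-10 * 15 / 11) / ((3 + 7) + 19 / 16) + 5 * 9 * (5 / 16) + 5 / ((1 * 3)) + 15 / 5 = 8558191 / 472560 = 18.11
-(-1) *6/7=6/7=0.86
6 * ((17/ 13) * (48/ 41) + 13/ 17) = 124806/ 9061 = 13.77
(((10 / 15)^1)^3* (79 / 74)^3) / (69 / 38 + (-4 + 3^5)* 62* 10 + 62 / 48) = 74941928 / 30804291337869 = 0.00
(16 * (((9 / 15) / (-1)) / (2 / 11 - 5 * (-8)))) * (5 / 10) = -132 / 1105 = -0.12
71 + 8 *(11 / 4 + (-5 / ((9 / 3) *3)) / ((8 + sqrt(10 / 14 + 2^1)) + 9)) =10 *sqrt(133) / 4509 + 418147 / 4509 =92.76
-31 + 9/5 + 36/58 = -4144/145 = -28.58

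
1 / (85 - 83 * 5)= -1 / 330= -0.00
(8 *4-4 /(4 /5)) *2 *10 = 540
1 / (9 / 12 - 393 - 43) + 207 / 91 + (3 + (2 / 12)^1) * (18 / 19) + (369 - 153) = 35056412 / 158431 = 221.27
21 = 21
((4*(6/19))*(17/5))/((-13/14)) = -5712/1235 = -4.63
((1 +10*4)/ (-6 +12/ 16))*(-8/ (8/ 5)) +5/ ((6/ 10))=995/ 21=47.38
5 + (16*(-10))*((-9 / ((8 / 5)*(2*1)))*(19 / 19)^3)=455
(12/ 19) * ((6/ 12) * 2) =12/ 19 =0.63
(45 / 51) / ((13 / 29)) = 435 / 221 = 1.97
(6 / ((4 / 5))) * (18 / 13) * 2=270 / 13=20.77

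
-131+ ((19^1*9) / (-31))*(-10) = -2351 / 31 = -75.84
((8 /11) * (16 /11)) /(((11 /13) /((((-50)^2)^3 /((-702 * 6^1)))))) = -500000000000 /107811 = -4637745.68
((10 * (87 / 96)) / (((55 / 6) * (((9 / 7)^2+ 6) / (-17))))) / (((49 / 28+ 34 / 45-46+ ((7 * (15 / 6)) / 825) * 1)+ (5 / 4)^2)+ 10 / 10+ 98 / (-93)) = 13479606 / 257578075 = 0.05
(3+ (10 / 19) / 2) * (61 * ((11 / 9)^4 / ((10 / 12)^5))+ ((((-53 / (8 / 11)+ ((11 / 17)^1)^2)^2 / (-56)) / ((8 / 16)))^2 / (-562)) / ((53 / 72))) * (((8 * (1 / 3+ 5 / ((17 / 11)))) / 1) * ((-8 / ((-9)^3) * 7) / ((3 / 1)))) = 719605420396845825114721406243 / 1188885089760994166610600000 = 605.28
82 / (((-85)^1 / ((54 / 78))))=-738 / 1105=-0.67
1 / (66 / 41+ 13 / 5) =205 / 863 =0.24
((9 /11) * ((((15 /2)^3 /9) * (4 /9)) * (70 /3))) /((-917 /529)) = -229.44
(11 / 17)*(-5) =-55 / 17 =-3.24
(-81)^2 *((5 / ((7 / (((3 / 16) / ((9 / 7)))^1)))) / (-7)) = -10935 / 112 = -97.63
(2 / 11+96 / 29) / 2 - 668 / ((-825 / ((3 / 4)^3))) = 24217 / 11600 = 2.09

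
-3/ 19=-0.16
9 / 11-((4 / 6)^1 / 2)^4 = 0.81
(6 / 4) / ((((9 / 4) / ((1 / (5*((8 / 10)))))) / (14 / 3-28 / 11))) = 35 / 99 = 0.35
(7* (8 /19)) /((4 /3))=42 /19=2.21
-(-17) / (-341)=-17 / 341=-0.05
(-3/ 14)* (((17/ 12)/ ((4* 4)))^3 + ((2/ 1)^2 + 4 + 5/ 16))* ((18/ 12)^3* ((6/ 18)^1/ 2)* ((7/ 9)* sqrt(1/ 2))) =-58839857* sqrt(2)/ 150994944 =-0.55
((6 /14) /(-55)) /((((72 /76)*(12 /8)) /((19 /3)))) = -361 /10395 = -0.03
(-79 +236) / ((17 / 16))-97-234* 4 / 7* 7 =-15049 / 17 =-885.24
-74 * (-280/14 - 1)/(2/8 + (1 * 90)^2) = 6216/32401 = 0.19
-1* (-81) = 81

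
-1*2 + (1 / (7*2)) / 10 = -279 / 140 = -1.99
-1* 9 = -9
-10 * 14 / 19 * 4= -560 / 19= -29.47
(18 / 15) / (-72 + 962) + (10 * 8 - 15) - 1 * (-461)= 1170353 / 2225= 526.00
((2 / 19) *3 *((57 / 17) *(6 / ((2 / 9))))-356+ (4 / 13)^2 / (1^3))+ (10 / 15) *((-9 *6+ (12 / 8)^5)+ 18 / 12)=-16422279 / 45968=-357.25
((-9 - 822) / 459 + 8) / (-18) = -947 / 2754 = -0.34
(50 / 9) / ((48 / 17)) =425 / 216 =1.97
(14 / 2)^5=16807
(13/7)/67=13/469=0.03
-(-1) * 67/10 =67/10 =6.70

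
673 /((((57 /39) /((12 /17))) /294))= 30866472 /323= 95561.83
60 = 60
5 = 5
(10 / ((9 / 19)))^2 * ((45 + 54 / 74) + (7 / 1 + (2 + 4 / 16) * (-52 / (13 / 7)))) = -13718000 / 2997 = -4577.24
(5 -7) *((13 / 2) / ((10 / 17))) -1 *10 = -321 / 10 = -32.10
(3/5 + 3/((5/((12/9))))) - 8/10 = 3/5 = 0.60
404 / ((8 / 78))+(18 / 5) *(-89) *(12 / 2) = 10083 / 5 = 2016.60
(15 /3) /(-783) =-5 /783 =-0.01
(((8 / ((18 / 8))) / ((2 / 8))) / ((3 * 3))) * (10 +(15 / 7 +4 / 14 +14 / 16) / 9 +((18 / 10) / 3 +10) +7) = 1127632 / 25515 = 44.19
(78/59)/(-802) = -39/23659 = -0.00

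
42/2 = 21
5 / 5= 1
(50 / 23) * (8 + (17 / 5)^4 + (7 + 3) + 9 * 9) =290792 / 575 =505.73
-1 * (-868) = 868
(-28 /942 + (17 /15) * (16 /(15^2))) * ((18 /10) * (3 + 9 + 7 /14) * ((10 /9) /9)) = 26954 /190755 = 0.14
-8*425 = -3400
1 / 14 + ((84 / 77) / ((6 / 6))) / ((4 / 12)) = 515 / 154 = 3.34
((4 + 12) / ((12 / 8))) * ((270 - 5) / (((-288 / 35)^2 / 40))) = 1623125 / 972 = 1669.88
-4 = -4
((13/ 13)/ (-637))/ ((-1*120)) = 1/ 76440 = 0.00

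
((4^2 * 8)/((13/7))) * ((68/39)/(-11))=-60928/5577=-10.92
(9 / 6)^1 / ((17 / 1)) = 3 / 34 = 0.09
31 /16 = 1.94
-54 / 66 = -9 / 11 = -0.82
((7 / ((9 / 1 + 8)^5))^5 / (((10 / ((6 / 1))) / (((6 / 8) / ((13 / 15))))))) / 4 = 453789 / 1200290501768467694819430558139856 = 0.00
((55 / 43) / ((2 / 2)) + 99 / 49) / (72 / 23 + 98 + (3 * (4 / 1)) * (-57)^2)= 79948 / 947149175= 0.00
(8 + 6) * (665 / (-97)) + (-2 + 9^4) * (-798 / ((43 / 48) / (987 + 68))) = -25710229910890 / 4171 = -6164044572.26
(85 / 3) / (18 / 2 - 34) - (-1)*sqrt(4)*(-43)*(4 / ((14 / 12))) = -31079 / 105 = -295.99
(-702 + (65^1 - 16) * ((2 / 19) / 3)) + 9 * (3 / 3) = -39403 / 57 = -691.28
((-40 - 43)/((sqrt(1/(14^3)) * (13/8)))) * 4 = -37184 * sqrt(14)/13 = -10702.29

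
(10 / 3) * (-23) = -230 / 3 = -76.67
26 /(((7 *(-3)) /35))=-130 /3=-43.33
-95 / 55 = -19 / 11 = -1.73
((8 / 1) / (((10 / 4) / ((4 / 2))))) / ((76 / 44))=352 / 95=3.71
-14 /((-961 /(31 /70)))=1 /155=0.01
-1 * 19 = -19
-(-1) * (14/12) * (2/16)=0.15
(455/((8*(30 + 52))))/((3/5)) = 2275/1968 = 1.16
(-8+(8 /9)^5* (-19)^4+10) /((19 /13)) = 55516196138 /1121931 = 49482.72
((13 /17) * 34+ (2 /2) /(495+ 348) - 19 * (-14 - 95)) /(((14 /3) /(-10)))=-8838860 /1967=-4493.57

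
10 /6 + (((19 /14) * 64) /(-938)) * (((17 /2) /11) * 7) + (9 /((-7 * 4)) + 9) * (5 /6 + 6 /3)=3188891 /123816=25.76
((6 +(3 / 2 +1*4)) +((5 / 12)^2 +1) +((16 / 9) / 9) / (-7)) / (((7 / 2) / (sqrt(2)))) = 114719*sqrt(2) / 31752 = 5.11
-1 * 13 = -13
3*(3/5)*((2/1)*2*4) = 28.80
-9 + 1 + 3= -5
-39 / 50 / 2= -39 / 100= -0.39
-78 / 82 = -39 / 41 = -0.95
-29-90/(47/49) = -5773/47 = -122.83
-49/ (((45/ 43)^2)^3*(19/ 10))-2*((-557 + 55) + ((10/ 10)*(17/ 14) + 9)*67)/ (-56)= -162283331056009/ 12369289275000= -13.12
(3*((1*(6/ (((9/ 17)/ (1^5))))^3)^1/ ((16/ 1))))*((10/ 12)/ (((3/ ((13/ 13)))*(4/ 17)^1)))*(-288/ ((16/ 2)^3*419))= -417605/ 965376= -0.43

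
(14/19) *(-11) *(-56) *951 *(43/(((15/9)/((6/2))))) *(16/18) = 2821289856/95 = 29697787.96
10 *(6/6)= 10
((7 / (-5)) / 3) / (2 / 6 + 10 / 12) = -2 / 5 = -0.40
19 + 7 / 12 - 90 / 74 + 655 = 298975 / 444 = 673.37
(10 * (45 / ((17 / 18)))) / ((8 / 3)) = 6075 / 34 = 178.68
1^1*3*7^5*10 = 504210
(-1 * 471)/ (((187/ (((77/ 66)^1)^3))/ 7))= -376957/ 13464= -28.00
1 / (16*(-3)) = -1 / 48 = -0.02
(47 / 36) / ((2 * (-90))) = -47 / 6480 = -0.01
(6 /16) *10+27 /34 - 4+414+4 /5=141217 /340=415.34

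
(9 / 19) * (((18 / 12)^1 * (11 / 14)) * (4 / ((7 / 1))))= 297 / 931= 0.32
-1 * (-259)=259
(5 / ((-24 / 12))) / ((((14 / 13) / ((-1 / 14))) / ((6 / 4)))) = 195 / 784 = 0.25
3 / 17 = 0.18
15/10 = 3/2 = 1.50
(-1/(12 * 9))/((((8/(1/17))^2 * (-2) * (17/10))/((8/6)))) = 5/25468992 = 0.00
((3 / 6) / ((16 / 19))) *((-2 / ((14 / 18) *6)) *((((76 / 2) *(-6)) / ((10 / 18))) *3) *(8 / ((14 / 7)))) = 87723 / 70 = 1253.19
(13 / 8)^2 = 2.64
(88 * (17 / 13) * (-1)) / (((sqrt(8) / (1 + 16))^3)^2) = -4513725403 / 832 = -5425150.72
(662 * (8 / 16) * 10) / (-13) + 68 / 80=-65979 / 260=-253.77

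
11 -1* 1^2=10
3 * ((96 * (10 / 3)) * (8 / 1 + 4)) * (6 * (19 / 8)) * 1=164160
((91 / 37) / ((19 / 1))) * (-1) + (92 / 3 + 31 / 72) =1567465 / 50616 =30.97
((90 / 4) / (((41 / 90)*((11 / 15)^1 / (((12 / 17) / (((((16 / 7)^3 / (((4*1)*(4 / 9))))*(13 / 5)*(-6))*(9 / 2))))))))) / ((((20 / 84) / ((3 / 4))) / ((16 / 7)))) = -1157625 / 1594736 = -0.73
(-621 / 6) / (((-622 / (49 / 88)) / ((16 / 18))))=1127 / 13684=0.08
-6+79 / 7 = 37 / 7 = 5.29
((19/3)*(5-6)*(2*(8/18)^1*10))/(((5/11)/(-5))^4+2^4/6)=-22254320/1054179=-21.11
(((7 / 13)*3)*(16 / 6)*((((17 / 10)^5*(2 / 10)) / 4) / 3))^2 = 98783701122001 / 95062500000000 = 1.04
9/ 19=0.47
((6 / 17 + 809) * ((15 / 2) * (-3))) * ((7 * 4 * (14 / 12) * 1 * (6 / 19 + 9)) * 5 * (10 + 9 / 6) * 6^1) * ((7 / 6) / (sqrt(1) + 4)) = -288186313905 / 646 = -446108845.05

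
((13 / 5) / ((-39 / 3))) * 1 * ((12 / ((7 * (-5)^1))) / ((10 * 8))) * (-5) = -3 / 700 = -0.00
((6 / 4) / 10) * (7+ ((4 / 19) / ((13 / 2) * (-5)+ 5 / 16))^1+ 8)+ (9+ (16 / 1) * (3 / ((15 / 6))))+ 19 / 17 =105019141 / 3326900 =31.57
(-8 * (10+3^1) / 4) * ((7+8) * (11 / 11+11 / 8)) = -3705 / 4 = -926.25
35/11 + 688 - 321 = 370.18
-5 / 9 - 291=-2624 / 9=-291.56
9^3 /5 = 729 /5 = 145.80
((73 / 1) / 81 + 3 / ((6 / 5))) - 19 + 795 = 126263 / 162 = 779.40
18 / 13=1.38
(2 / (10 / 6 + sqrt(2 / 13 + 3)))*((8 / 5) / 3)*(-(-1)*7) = -364 / 11 + 84*sqrt(533) / 55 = 2.17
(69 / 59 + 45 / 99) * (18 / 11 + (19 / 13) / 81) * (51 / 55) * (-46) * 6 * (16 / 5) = -505429797248 / 229697325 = -2200.42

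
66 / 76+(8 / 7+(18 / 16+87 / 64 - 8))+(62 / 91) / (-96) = -1165687 / 331968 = -3.51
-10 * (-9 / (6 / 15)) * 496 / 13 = 111600 / 13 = 8584.62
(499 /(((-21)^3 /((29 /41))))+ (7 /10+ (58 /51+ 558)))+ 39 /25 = 181176333871 /322745850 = 561.36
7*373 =2611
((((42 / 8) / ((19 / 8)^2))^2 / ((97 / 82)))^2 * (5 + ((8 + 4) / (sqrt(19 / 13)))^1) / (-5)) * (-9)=771307090477056 / 159798344652769 + 9255685085724672 * sqrt(247) / 15180842742013055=14.41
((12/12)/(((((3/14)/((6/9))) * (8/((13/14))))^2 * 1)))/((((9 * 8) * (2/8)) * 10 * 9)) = 169/2099520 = 0.00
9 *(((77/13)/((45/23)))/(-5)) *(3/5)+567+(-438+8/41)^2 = 525118962722/2731625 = 192236.84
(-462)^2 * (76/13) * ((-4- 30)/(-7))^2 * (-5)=-147192590.77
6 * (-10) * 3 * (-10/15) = 120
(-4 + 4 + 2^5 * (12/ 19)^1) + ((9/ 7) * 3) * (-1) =2175/ 133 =16.35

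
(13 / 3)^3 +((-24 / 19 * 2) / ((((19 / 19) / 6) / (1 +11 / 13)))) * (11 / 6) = 200515 / 6669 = 30.07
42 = 42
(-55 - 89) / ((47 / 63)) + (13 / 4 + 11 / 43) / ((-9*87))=-135756557 / 703308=-193.03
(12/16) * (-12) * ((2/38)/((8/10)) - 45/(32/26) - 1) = 102591/304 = 337.47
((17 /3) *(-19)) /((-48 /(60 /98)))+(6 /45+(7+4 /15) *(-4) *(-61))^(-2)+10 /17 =770633266085 /392872568088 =1.96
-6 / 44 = -3 / 22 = -0.14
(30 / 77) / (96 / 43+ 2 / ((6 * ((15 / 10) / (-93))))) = -1935 / 91553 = -0.02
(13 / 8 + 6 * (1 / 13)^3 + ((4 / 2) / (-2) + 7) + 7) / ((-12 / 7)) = -599893 / 70304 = -8.53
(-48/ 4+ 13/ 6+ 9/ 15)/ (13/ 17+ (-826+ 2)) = 4709/ 419850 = 0.01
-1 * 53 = -53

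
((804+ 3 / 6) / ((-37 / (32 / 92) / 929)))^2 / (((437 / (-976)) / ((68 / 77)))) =-2372587452072424448 / 24368639449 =-97362327.39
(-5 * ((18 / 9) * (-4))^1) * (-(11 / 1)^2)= -4840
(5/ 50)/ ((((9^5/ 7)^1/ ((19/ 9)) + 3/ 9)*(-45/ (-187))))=24871/ 239168400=0.00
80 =80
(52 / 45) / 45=52 / 2025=0.03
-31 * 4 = -124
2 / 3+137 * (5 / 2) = 2059 / 6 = 343.17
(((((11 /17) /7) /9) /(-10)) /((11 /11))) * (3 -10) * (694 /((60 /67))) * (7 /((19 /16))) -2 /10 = 7117087 /218025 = 32.64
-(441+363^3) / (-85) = 47832588 / 85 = 562736.33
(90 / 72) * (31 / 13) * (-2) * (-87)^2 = -1173195 / 26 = -45122.88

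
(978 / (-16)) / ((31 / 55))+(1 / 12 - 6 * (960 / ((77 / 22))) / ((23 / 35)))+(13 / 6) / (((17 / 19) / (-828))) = -1343328025 / 290904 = -4617.77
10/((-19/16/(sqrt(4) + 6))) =-1280/19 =-67.37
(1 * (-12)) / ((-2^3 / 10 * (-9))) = -5 / 3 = -1.67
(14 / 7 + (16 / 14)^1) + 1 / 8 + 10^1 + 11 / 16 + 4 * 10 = 53.96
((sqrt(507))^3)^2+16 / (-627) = 81713049545 / 627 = 130323842.97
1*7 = 7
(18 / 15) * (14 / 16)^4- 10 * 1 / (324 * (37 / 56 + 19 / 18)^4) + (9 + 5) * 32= 102891692838029851 / 229310730496000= 448.70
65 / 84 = 0.77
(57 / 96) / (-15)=-19 / 480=-0.04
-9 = -9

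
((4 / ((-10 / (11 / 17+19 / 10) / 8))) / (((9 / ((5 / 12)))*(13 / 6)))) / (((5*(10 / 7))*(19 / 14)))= -84868 / 4723875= -0.02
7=7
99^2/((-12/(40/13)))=-32670/13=-2513.08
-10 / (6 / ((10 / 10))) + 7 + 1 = 19 / 3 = 6.33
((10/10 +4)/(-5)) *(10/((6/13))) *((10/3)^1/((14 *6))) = -325/378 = -0.86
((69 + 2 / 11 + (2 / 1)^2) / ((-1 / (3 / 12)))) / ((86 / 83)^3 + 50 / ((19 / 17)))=-8745482165 / 21916576616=-0.40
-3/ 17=-0.18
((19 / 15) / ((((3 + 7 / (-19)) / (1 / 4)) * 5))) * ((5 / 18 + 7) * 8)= 47291 / 33750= 1.40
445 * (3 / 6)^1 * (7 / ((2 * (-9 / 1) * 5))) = -623 / 36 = -17.31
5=5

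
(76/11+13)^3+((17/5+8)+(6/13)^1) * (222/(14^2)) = 67020942141/8478470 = 7904.84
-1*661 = -661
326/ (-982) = -163/ 491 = -0.33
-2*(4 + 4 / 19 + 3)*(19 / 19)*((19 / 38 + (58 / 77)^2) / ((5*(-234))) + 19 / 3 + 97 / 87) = -136834992953 / 1274082810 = -107.40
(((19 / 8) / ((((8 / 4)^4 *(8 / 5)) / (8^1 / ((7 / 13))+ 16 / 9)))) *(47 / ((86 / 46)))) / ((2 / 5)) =67265225 / 693504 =96.99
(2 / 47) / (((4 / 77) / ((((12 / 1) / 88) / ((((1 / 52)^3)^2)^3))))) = 40571352789830355920655489171456 / 47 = 863220272124050125971393400000.00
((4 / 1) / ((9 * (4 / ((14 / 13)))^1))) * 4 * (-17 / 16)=-119 / 234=-0.51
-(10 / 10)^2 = -1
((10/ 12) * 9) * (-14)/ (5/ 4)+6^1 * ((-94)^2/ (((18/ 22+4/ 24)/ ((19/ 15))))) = 22133388/ 325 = 68102.73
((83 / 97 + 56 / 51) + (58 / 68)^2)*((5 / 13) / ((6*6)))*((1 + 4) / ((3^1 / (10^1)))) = 112743875 / 236149992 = 0.48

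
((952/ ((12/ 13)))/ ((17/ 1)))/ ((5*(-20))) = -91/ 150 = -0.61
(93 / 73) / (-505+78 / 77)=-7161 / 2832911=-0.00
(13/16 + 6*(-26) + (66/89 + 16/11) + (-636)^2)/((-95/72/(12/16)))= -229837.08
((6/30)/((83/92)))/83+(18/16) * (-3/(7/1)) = -924863/1928920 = -0.48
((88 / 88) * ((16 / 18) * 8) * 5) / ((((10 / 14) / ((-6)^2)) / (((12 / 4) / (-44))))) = -122.18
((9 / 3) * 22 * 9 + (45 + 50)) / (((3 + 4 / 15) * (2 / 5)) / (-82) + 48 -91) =-2118675 / 132274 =-16.02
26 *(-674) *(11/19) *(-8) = 1542112/19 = 81163.79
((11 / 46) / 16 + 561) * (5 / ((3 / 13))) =26838955 / 2208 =12155.32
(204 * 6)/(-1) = -1224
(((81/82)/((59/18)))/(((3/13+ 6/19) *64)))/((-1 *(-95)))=351/3870400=0.00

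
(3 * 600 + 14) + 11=1825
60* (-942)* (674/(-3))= 12698160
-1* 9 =-9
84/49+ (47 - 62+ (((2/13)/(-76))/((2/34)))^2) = -22693325/1708252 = -13.28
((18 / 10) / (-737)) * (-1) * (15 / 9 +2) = 3 / 335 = 0.01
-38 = -38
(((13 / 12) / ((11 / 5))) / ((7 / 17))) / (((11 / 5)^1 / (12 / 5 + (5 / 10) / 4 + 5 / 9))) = 1225445 / 731808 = 1.67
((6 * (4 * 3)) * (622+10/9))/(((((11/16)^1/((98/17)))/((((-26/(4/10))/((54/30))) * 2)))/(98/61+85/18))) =-158872863385600/923967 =-171946469.28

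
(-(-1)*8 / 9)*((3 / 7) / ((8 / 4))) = 0.19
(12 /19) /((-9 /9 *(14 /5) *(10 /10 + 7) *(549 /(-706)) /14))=1765 /3477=0.51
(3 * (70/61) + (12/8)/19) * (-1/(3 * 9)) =-907/6954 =-0.13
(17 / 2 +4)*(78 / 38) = 975 / 38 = 25.66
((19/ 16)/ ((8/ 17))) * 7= 2261/ 128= 17.66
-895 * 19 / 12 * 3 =-17005 / 4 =-4251.25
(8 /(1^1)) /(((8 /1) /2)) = 2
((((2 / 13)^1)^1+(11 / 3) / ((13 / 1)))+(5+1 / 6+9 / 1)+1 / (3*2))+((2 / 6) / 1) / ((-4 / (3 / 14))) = 10739 / 728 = 14.75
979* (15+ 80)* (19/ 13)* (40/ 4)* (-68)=-1201624600/ 13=-92432661.54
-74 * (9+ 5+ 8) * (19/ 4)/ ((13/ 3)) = -23199/ 13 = -1784.54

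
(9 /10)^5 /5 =59049 /500000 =0.12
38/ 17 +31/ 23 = 1401/ 391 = 3.58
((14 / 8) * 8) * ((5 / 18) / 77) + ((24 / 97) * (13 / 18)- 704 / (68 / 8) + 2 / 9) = -4482443 / 54417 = -82.37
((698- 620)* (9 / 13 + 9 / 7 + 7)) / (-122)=-2451 / 427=-5.74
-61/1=-61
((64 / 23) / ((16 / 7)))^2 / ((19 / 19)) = 1.48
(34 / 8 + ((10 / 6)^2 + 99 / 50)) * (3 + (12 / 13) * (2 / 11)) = 111287 / 3900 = 28.54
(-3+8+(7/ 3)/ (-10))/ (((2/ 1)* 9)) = 143/ 540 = 0.26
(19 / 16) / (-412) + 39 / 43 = 256271 / 283456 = 0.90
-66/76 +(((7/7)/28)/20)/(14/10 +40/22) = -326887/376656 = -0.87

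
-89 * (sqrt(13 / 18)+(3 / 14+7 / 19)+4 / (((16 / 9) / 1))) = -134123 / 532 - 89 * sqrt(26) / 6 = -327.75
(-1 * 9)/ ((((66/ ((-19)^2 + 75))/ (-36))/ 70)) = 1648080/ 11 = 149825.45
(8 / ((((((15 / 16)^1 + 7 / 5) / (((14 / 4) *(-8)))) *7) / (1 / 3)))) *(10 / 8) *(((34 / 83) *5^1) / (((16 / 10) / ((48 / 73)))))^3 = -3.40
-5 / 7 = -0.71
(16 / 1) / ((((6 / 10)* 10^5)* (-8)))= -0.00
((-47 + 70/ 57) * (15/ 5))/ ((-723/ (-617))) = -1609753/ 13737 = -117.18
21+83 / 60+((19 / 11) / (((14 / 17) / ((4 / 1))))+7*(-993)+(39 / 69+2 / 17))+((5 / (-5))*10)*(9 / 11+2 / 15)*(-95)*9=2196444781 / 1806420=1215.91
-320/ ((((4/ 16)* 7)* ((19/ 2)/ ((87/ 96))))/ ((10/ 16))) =-1450/ 133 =-10.90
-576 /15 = -192 /5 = -38.40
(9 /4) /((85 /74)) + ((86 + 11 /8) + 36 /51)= 61227 /680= 90.04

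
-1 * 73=-73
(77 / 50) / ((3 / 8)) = 308 / 75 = 4.11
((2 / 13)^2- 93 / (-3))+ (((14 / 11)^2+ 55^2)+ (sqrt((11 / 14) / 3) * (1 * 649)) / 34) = 649 * sqrt(462) / 1428+ 62525752 / 20449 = 3067.41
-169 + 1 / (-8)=-1353 / 8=-169.12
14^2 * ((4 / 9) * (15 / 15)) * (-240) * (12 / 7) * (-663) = 23761920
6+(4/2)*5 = 16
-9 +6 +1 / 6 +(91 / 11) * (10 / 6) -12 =-23 / 22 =-1.05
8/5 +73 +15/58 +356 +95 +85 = 610.86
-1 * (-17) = 17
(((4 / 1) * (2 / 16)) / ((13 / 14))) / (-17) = -7 / 221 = -0.03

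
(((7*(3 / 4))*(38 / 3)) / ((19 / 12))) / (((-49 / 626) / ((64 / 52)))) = -60096 / 91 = -660.40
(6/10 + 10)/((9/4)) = 212/45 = 4.71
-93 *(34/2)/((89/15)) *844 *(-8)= 160123680/89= 1799142.47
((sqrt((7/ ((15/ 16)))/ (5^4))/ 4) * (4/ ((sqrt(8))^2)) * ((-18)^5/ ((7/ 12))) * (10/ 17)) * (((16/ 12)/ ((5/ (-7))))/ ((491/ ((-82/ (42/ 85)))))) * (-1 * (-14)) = -229946.60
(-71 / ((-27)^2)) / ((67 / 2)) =-142 / 48843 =-0.00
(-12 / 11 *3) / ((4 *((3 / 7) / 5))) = -105 / 11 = -9.55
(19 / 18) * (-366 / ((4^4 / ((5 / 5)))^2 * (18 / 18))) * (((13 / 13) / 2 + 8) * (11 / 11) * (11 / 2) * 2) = -0.55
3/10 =0.30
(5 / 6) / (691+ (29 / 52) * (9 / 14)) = 1820 / 1509927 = 0.00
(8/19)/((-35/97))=-776/665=-1.17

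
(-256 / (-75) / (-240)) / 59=-16 / 66375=-0.00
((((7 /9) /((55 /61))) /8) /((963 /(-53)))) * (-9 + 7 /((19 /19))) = 22631 /1906740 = 0.01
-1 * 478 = -478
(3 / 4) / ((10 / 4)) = 3 / 10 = 0.30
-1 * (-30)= 30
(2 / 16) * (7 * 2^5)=28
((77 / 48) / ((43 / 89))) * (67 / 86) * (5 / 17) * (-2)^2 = 2295755 / 754392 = 3.04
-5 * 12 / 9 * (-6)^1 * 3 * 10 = 1200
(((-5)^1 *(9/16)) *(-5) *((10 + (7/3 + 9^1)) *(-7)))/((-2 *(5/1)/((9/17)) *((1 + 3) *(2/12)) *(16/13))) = 36855/272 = 135.50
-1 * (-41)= 41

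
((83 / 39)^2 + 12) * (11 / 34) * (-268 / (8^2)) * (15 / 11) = -8422235 / 275808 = -30.54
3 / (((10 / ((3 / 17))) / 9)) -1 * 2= -259 / 170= -1.52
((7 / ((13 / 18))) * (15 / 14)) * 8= 1080 / 13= 83.08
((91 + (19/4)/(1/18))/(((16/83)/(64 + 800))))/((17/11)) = 8701803/17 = 511870.76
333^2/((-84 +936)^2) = 12321/80656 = 0.15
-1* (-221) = 221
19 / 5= 3.80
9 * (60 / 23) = 540 / 23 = 23.48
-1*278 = -278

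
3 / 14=0.21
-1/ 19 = -0.05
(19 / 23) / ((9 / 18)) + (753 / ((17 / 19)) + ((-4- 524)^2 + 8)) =109337379 / 391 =279635.24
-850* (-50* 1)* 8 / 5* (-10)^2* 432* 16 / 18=2611200000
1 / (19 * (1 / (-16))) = -16 / 19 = -0.84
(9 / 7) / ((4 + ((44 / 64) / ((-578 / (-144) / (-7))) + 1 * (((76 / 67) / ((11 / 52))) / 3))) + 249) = 11501622 / 2268527849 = 0.01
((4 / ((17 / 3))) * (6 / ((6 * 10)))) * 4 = 24 / 85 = 0.28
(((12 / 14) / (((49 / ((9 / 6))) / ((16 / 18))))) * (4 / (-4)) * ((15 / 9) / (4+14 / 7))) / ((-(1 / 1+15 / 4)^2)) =320 / 1114407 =0.00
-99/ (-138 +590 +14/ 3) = -297/ 1370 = -0.22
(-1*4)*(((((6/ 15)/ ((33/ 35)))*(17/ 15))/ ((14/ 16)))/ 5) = -1088/ 2475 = -0.44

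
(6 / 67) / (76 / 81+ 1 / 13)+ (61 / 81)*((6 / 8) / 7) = 9145411 / 54146988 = 0.17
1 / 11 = 0.09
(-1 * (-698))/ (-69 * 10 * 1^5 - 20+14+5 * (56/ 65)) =-4537/ 4496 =-1.01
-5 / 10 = -0.50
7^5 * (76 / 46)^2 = 24269308 / 529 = 45877.71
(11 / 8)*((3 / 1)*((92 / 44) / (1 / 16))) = 138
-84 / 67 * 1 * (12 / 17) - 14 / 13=-29050 / 14807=-1.96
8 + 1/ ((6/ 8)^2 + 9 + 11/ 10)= 6904/ 853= 8.09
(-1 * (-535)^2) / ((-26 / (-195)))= -4293375 / 2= -2146687.50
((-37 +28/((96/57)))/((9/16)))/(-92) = 163/414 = 0.39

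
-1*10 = -10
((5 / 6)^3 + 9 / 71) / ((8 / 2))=10819 / 61344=0.18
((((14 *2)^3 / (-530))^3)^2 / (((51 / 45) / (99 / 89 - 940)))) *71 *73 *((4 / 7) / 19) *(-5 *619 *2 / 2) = 803569200775271536939658055832829952 / 398224305859601875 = 2017880849941334883.62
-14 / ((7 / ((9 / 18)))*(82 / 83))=-83 / 82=-1.01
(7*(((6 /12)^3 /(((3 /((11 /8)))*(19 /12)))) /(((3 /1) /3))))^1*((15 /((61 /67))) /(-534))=-25795 /3300832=-0.01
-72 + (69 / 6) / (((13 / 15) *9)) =-70.53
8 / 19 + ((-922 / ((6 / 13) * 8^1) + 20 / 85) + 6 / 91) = -175642729 / 705432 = -248.99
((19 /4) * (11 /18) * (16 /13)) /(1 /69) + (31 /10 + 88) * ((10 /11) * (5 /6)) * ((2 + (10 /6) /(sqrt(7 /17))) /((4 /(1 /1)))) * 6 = 22775 * sqrt(119) /924 + 389153 /858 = 722.44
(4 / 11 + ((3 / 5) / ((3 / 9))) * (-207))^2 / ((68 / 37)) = 15508317973 / 205700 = 75392.89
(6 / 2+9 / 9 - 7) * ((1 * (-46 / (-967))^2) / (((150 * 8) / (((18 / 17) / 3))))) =-1587 / 794825650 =-0.00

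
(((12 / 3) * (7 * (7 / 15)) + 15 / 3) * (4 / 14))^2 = 293764 / 11025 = 26.65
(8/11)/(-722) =-4/3971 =-0.00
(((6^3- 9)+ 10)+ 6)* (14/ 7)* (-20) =-8920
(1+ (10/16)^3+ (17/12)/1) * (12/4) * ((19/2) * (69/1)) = 5358057/1024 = 5232.48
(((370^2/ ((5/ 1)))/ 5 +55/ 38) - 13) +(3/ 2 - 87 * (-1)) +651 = 117875/ 19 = 6203.95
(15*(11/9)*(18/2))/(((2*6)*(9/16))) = 220/9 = 24.44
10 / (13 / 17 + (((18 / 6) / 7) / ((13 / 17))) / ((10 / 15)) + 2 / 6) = 18564 / 3599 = 5.16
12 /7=1.71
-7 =-7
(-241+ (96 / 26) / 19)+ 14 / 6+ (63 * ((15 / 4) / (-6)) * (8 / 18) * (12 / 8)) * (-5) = -317807 / 2964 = -107.22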